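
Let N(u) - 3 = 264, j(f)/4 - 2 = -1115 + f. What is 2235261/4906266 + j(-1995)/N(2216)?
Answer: -6710876025/145552558 ≈ -46.106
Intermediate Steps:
j(f) = -4452 + 4*f (j(f) = 8 + 4*(-1115 + f) = 8 + (-4460 + 4*f) = -4452 + 4*f)
N(u) = 267 (N(u) = 3 + 264 = 267)
2235261/4906266 + j(-1995)/N(2216) = 2235261/4906266 + (-4452 + 4*(-1995))/267 = 2235261*(1/4906266) + (-4452 - 7980)*(1/267) = 745087/1635422 - 12432*1/267 = 745087/1635422 - 4144/89 = -6710876025/145552558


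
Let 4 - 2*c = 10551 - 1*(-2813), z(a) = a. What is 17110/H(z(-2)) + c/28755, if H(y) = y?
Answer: -49201141/5751 ≈ -8555.2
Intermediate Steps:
c = -6680 (c = 2 - (10551 - 1*(-2813))/2 = 2 - (10551 + 2813)/2 = 2 - ½*13364 = 2 - 6682 = -6680)
17110/H(z(-2)) + c/28755 = 17110/(-2) - 6680/28755 = 17110*(-½) - 6680*1/28755 = -8555 - 1336/5751 = -49201141/5751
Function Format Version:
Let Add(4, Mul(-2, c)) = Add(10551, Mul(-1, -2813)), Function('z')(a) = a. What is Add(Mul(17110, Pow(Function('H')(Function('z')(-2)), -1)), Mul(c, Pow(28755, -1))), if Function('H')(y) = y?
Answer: Rational(-49201141, 5751) ≈ -8555.2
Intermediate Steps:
c = -6680 (c = Add(2, Mul(Rational(-1, 2), Add(10551, Mul(-1, -2813)))) = Add(2, Mul(Rational(-1, 2), Add(10551, 2813))) = Add(2, Mul(Rational(-1, 2), 13364)) = Add(2, -6682) = -6680)
Add(Mul(17110, Pow(Function('H')(Function('z')(-2)), -1)), Mul(c, Pow(28755, -1))) = Add(Mul(17110, Pow(-2, -1)), Mul(-6680, Pow(28755, -1))) = Add(Mul(17110, Rational(-1, 2)), Mul(-6680, Rational(1, 28755))) = Add(-8555, Rational(-1336, 5751)) = Rational(-49201141, 5751)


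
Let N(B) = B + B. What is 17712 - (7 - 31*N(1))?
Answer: 17767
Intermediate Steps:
N(B) = 2*B
17712 - (7 - 31*N(1)) = 17712 - (7 - 62) = 17712 - 1*(-55) = 17712 + 55 = 17767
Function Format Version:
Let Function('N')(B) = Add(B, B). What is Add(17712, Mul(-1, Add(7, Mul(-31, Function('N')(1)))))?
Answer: 17767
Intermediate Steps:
Function('N')(B) = Mul(2, B)
Add(17712, Mul(-1, Add(7, Mul(-31, Function('N')(1))))) = Add(17712, Mul(-1, Add(7, Mul(-31, Mul(2, 1))))) = Add(17712, Mul(-1, Add(7, Mul(-31, 2)))) = Add(17712, Mul(-1, Add(7, -62))) = Add(17712, Mul(-1, -55)) = Add(17712, 55) = 17767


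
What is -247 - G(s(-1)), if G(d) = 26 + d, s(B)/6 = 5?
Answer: -303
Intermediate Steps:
s(B) = 30 (s(B) = 6*5 = 30)
-247 - G(s(-1)) = -247 - (26 + 30) = -247 - 1*56 = -247 - 56 = -303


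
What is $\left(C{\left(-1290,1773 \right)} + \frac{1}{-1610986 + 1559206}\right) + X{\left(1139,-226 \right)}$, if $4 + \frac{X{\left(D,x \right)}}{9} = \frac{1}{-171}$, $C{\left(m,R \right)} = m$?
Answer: $- \frac{1304597119}{983820} \approx -1326.1$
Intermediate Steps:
$X{\left(D,x \right)} = - \frac{685}{19}$ ($X{\left(D,x \right)} = -36 + \frac{9}{-171} = -36 + 9 \left(- \frac{1}{171}\right) = -36 - \frac{1}{19} = - \frac{685}{19}$)
$\left(C{\left(-1290,1773 \right)} + \frac{1}{-1610986 + 1559206}\right) + X{\left(1139,-226 \right)} = \left(-1290 + \frac{1}{-1610986 + 1559206}\right) - \frac{685}{19} = \left(-1290 + \frac{1}{-51780}\right) - \frac{685}{19} = \left(-1290 - \frac{1}{51780}\right) - \frac{685}{19} = - \frac{66796201}{51780} - \frac{685}{19} = - \frac{1304597119}{983820}$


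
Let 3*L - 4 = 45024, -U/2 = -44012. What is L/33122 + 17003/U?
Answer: 2826532385/4373296392 ≈ 0.64632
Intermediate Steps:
U = 88024 (U = -2*(-44012) = 88024)
L = 45028/3 (L = 4/3 + (⅓)*45024 = 4/3 + 15008 = 45028/3 ≈ 15009.)
L/33122 + 17003/U = (45028/3)/33122 + 17003/88024 = (45028/3)*(1/33122) + 17003*(1/88024) = 22514/49683 + 17003/88024 = 2826532385/4373296392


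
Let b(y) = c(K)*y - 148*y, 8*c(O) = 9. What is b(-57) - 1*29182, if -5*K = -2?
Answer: -166481/8 ≈ -20810.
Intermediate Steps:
K = ⅖ (K = -⅕*(-2) = ⅖ ≈ 0.40000)
c(O) = 9/8 (c(O) = (⅛)*9 = 9/8)
b(y) = -1175*y/8 (b(y) = 9*y/8 - 148*y = -1175*y/8)
b(-57) - 1*29182 = -1175/8*(-57) - 1*29182 = 66975/8 - 29182 = -166481/8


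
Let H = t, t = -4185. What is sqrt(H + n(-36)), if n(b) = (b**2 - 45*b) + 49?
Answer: 2*I*sqrt(305) ≈ 34.928*I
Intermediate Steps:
H = -4185
n(b) = 49 + b**2 - 45*b
sqrt(H + n(-36)) = sqrt(-4185 + (49 + (-36)**2 - 45*(-36))) = sqrt(-4185 + (49 + 1296 + 1620)) = sqrt(-4185 + 2965) = sqrt(-1220) = 2*I*sqrt(305)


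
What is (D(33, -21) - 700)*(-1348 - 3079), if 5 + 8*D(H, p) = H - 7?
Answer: 24698233/8 ≈ 3.0873e+6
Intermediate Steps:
D(H, p) = -3/2 + H/8 (D(H, p) = -5/8 + (H - 7)/8 = -5/8 + (-7 + H)/8 = -5/8 + (-7/8 + H/8) = -3/2 + H/8)
(D(33, -21) - 700)*(-1348 - 3079) = ((-3/2 + (⅛)*33) - 700)*(-1348 - 3079) = ((-3/2 + 33/8) - 700)*(-4427) = (21/8 - 700)*(-4427) = -5579/8*(-4427) = 24698233/8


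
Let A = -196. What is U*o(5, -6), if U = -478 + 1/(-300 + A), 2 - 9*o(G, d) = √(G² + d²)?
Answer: -237089/2232 + 237089*√61/4464 ≈ 308.59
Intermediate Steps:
o(G, d) = 2/9 - √(G² + d²)/9
U = -237089/496 (U = -478 + 1/(-300 - 196) = -478 + 1/(-496) = -478 - 1/496 = -237089/496 ≈ -478.00)
U*o(5, -6) = -237089*(2/9 - √(5² + (-6)²)/9)/496 = -237089*(2/9 - √(25 + 36)/9)/496 = -237089*(2/9 - √61/9)/496 = -237089/2232 + 237089*√61/4464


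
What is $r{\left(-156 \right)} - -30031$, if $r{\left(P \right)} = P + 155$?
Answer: $30030$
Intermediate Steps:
$r{\left(P \right)} = 155 + P$
$r{\left(-156 \right)} - -30031 = \left(155 - 156\right) - -30031 = -1 + 30031 = 30030$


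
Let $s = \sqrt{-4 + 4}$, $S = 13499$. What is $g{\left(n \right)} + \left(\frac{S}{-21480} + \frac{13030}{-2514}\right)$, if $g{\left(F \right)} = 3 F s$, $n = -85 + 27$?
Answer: $- \frac{52303481}{9000120} \approx -5.8114$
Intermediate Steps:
$s = 0$ ($s = \sqrt{0} = 0$)
$n = -58$
$g{\left(F \right)} = 0$ ($g{\left(F \right)} = 3 F 0 = 0$)
$g{\left(n \right)} + \left(\frac{S}{-21480} + \frac{13030}{-2514}\right) = 0 + \left(\frac{13499}{-21480} + \frac{13030}{-2514}\right) = 0 + \left(13499 \left(- \frac{1}{21480}\right) + 13030 \left(- \frac{1}{2514}\right)\right) = 0 - \frac{52303481}{9000120} = - \frac{52303481}{9000120}$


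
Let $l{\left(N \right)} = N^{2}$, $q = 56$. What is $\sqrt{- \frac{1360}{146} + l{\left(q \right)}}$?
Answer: $\frac{2 \sqrt{4165526}}{73} \approx 55.917$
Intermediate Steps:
$\sqrt{- \frac{1360}{146} + l{\left(q \right)}} = \sqrt{- \frac{1360}{146} + 56^{2}} = \sqrt{\left(-1360\right) \frac{1}{146} + 3136} = \sqrt{- \frac{680}{73} + 3136} = \sqrt{\frac{228248}{73}} = \frac{2 \sqrt{4165526}}{73}$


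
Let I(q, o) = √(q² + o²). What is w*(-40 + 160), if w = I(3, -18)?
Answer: 360*√37 ≈ 2189.8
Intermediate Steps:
I(q, o) = √(o² + q²)
w = 3*√37 (w = √((-18)² + 3²) = √(324 + 9) = √333 = 3*√37 ≈ 18.248)
w*(-40 + 160) = (3*√37)*(-40 + 160) = (3*√37)*120 = 360*√37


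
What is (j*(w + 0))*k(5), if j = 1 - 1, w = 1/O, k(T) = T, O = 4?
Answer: 0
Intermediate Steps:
w = ¼ (w = 1/4 = ¼ ≈ 0.25000)
j = 0
(j*(w + 0))*k(5) = (0*(¼ + 0))*5 = (0*(¼))*5 = 0*5 = 0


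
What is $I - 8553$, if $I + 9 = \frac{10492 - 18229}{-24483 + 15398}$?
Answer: $- \frac{77778033}{9085} \approx -8561.1$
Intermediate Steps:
$I = - \frac{74028}{9085}$ ($I = -9 + \frac{10492 - 18229}{-24483 + 15398} = -9 - \frac{7737}{-9085} = -9 - - \frac{7737}{9085} = -9 + \frac{7737}{9085} = - \frac{74028}{9085} \approx -8.1484$)
$I - 8553 = - \frac{74028}{9085} - 8553 = - \frac{77778033}{9085}$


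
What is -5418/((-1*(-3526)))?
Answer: -63/41 ≈ -1.5366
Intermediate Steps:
-5418/((-1*(-3526))) = -5418/3526 = -5418*1/3526 = -63/41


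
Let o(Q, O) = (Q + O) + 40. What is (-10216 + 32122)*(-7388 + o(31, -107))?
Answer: -162630144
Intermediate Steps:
o(Q, O) = 40 + O + Q (o(Q, O) = (O + Q) + 40 = 40 + O + Q)
(-10216 + 32122)*(-7388 + o(31, -107)) = (-10216 + 32122)*(-7388 + (40 - 107 + 31)) = 21906*(-7388 - 36) = 21906*(-7424) = -162630144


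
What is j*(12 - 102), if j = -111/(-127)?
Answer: -9990/127 ≈ -78.661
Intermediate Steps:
j = 111/127 (j = -111*(-1/127) = 111/127 ≈ 0.87402)
j*(12 - 102) = 111*(12 - 102)/127 = (111/127)*(-90) = -9990/127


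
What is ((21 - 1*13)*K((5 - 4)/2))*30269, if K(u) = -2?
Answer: -484304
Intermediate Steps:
((21 - 1*13)*K((5 - 4)/2))*30269 = ((21 - 1*13)*(-2))*30269 = ((21 - 13)*(-2))*30269 = (8*(-2))*30269 = -16*30269 = -484304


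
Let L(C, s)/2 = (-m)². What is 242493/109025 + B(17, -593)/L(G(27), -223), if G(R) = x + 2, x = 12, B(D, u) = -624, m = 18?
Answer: 3712661/2943675 ≈ 1.2612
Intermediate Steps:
G(R) = 14 (G(R) = 12 + 2 = 14)
L(C, s) = 648 (L(C, s) = 2*(-1*18)² = 2*(-18)² = 2*324 = 648)
242493/109025 + B(17, -593)/L(G(27), -223) = 242493/109025 - 624/648 = 242493*(1/109025) - 624*1/648 = 242493/109025 - 26/27 = 3712661/2943675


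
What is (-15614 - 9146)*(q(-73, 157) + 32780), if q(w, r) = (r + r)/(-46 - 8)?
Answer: -21910198280/27 ≈ -8.1149e+8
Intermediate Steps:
q(w, r) = -r/27 (q(w, r) = (2*r)/(-54) = (2*r)*(-1/54) = -r/27)
(-15614 - 9146)*(q(-73, 157) + 32780) = (-15614 - 9146)*(-1/27*157 + 32780) = -24760*(-157/27 + 32780) = -24760*884903/27 = -21910198280/27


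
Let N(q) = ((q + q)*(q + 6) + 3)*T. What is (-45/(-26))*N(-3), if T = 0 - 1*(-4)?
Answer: -1350/13 ≈ -103.85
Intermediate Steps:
T = 4 (T = 0 + 4 = 4)
N(q) = 12 + 8*q*(6 + q) (N(q) = ((q + q)*(q + 6) + 3)*4 = ((2*q)*(6 + q) + 3)*4 = (2*q*(6 + q) + 3)*4 = (3 + 2*q*(6 + q))*4 = 12 + 8*q*(6 + q))
(-45/(-26))*N(-3) = (-45/(-26))*(12 + 8*(-3)**2 + 48*(-3)) = (-45*(-1/26))*(12 + 8*9 - 144) = 45*(12 + 72 - 144)/26 = (45/26)*(-60) = -1350/13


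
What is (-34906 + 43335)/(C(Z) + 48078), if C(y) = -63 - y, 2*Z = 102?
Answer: 8429/47964 ≈ 0.17574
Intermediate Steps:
Z = 51 (Z = (1/2)*102 = 51)
(-34906 + 43335)/(C(Z) + 48078) = (-34906 + 43335)/((-63 - 1*51) + 48078) = 8429/((-63 - 51) + 48078) = 8429/(-114 + 48078) = 8429/47964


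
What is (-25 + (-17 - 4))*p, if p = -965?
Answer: 44390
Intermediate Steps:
(-25 + (-17 - 4))*p = (-25 + (-17 - 4))*(-965) = (-25 - 21)*(-965) = -46*(-965) = 44390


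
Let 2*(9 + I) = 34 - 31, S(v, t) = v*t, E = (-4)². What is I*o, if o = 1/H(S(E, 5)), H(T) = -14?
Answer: 15/28 ≈ 0.53571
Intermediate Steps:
E = 16
S(v, t) = t*v
I = -15/2 (I = -9 + (34 - 31)/2 = -9 + (½)*3 = -9 + 3/2 = -15/2 ≈ -7.5000)
o = -1/14 (o = 1/(-14) = -1/14 ≈ -0.071429)
I*o = -15/2*(-1/14) = 15/28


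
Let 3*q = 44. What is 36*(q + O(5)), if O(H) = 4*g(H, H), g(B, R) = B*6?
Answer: 4848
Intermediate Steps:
q = 44/3 (q = (⅓)*44 = 44/3 ≈ 14.667)
g(B, R) = 6*B
O(H) = 24*H (O(H) = 4*(6*H) = 24*H)
36*(q + O(5)) = 36*(44/3 + 24*5) = 36*(44/3 + 120) = 36*(404/3) = 4848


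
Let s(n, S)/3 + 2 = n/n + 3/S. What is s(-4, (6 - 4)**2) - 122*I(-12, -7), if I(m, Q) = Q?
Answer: 3413/4 ≈ 853.25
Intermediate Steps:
s(n, S) = -3 + 9/S (s(n, S) = -6 + 3*(n/n + 3/S) = -6 + 3*(1 + 3/S) = -6 + (3 + 9/S) = -3 + 9/S)
s(-4, (6 - 4)**2) - 122*I(-12, -7) = (-3 + 9/((6 - 4)**2)) - 122*(-7) = (-3 + 9/(2**2)) + 854 = (-3 + 9/4) + 854 = -3/4 + 854 = 3413/4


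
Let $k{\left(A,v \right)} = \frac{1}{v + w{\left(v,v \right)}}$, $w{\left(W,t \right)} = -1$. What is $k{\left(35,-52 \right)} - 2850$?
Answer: $- \frac{151051}{53} \approx -2850.0$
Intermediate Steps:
$k{\left(A,v \right)} = \frac{1}{-1 + v}$ ($k{\left(A,v \right)} = \frac{1}{v - 1} = \frac{1}{-1 + v}$)
$k{\left(35,-52 \right)} - 2850 = \frac{1}{-1 - 52} - 2850 = \frac{1}{-53} - 2850 = - \frac{1}{53} - 2850 = - \frac{151051}{53}$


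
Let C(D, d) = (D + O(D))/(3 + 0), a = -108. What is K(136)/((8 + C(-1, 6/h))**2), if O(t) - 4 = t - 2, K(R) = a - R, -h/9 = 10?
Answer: -61/16 ≈ -3.8125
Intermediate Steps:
h = -90 (h = -9*10 = -90)
K(R) = -108 - R
O(t) = 2 + t (O(t) = 4 + (t - 2) = 4 + (-2 + t) = 2 + t)
C(D, d) = 2/3 + 2*D/3 (C(D, d) = (D + (2 + D))/(3 + 0) = (2 + 2*D)/3 = (2 + 2*D)*(1/3) = 2/3 + 2*D/3)
K(136)/((8 + C(-1, 6/h))**2) = (-108 - 1*136)/((8 + (2/3 + (2/3)*(-1)))**2) = (-108 - 136)/((8 + (2/3 - 2/3))**2) = -244/(8 + 0)**2 = -244/(8**2) = -244/64 = -244*1/64 = -61/16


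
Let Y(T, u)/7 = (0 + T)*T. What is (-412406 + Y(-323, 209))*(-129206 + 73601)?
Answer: -17676662685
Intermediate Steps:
Y(T, u) = 7*T² (Y(T, u) = 7*((0 + T)*T) = 7*(T*T) = 7*T²)
(-412406 + Y(-323, 209))*(-129206 + 73601) = (-412406 + 7*(-323)²)*(-129206 + 73601) = (-412406 + 7*104329)*(-55605) = (-412406 + 730303)*(-55605) = 317897*(-55605) = -17676662685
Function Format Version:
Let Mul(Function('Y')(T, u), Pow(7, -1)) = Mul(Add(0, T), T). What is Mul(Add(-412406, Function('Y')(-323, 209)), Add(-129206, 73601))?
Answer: -17676662685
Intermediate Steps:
Function('Y')(T, u) = Mul(7, Pow(T, 2)) (Function('Y')(T, u) = Mul(7, Mul(Add(0, T), T)) = Mul(7, Mul(T, T)) = Mul(7, Pow(T, 2)))
Mul(Add(-412406, Function('Y')(-323, 209)), Add(-129206, 73601)) = Mul(Add(-412406, Mul(7, Pow(-323, 2))), Add(-129206, 73601)) = Mul(Add(-412406, Mul(7, 104329)), -55605) = Mul(Add(-412406, 730303), -55605) = Mul(317897, -55605) = -17676662685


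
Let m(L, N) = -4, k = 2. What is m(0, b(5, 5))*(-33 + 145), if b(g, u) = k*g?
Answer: -448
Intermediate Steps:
b(g, u) = 2*g
m(0, b(5, 5))*(-33 + 145) = -4*(-33 + 145) = -4*112 = -448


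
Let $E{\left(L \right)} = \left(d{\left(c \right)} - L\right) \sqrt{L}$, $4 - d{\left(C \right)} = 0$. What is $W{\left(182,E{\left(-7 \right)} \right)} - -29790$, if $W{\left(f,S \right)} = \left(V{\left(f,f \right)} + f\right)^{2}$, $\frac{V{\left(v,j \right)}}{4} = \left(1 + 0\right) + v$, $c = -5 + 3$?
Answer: $865186$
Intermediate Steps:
$c = -2$
$d{\left(C \right)} = 4$ ($d{\left(C \right)} = 4 - 0 = 4 + 0 = 4$)
$E{\left(L \right)} = \sqrt{L} \left(4 - L\right)$ ($E{\left(L \right)} = \left(4 - L\right) \sqrt{L} = \sqrt{L} \left(4 - L\right)$)
$V{\left(v,j \right)} = 4 + 4 v$ ($V{\left(v,j \right)} = 4 \left(\left(1 + 0\right) + v\right) = 4 \left(1 + v\right) = 4 + 4 v$)
$W{\left(f,S \right)} = \left(4 + 5 f\right)^{2}$ ($W{\left(f,S \right)} = \left(\left(4 + 4 f\right) + f\right)^{2} = \left(4 + 5 f\right)^{2}$)
$W{\left(182,E{\left(-7 \right)} \right)} - -29790 = \left(4 + 5 \cdot 182\right)^{2} - -29790 = \left(4 + 910\right)^{2} + 29790 = 914^{2} + 29790 = 835396 + 29790 = 865186$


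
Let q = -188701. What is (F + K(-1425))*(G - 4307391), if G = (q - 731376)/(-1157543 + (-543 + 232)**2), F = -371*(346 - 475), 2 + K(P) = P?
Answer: -106082591782985200/530411 ≈ -2.0000e+11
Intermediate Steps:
K(P) = -2 + P
F = 47859 (F = -371*(-129) = 47859)
G = 920077/1060822 (G = (-188701 - 731376)/(-1157543 + (-543 + 232)**2) = -920077/(-1157543 + (-311)**2) = -920077/(-1157543 + 96721) = -920077/(-1060822) = -920077*(-1/1060822) = 920077/1060822 ≈ 0.86732)
(F + K(-1425))*(G - 4307391) = (47859 + (-2 - 1425))*(920077/1060822 - 4307391) = (47859 - 1427)*(-4569374215325/1060822) = 46432*(-4569374215325/1060822) = -106082591782985200/530411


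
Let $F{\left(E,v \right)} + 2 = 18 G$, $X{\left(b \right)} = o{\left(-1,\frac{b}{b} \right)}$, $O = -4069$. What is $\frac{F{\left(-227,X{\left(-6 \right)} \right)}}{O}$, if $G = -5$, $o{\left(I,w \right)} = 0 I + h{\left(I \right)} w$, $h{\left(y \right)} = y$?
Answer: $\frac{92}{4069} \approx 0.02261$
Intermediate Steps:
$o{\left(I,w \right)} = I w$ ($o{\left(I,w \right)} = 0 I + I w = 0 + I w = I w$)
$X{\left(b \right)} = -1$ ($X{\left(b \right)} = - \frac{b}{b} = \left(-1\right) 1 = -1$)
$F{\left(E,v \right)} = -92$ ($F{\left(E,v \right)} = -2 + 18 \left(-5\right) = -2 - 90 = -92$)
$\frac{F{\left(-227,X{\left(-6 \right)} \right)}}{O} = - \frac{92}{-4069} = \left(-92\right) \left(- \frac{1}{4069}\right) = \frac{92}{4069}$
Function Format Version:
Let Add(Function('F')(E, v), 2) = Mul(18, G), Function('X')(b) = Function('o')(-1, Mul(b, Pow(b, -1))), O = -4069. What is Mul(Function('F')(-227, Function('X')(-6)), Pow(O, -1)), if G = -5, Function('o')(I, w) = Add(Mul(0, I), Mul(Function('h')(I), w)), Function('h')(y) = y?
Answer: Rational(92, 4069) ≈ 0.022610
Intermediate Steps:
Function('o')(I, w) = Mul(I, w) (Function('o')(I, w) = Add(Mul(0, I), Mul(I, w)) = Add(0, Mul(I, w)) = Mul(I, w))
Function('X')(b) = -1 (Function('X')(b) = Mul(-1, Mul(b, Pow(b, -1))) = Mul(-1, 1) = -1)
Function('F')(E, v) = -92 (Function('F')(E, v) = Add(-2, Mul(18, -5)) = Add(-2, -90) = -92)
Mul(Function('F')(-227, Function('X')(-6)), Pow(O, -1)) = Mul(-92, Pow(-4069, -1)) = Mul(-92, Rational(-1, 4069)) = Rational(92, 4069)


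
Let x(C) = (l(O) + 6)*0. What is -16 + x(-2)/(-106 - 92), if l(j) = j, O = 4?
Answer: -16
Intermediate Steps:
x(C) = 0 (x(C) = (4 + 6)*0 = 10*0 = 0)
-16 + x(-2)/(-106 - 92) = -16 + 0/(-106 - 92) = -16 + 0/(-198) = -16 - 1/198*0 = -16 + 0 = -16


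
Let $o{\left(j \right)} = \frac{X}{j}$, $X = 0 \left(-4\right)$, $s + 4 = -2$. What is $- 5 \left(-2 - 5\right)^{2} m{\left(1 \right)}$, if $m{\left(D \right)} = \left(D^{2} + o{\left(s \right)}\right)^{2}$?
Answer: $-245$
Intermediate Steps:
$s = -6$ ($s = -4 - 2 = -6$)
$X = 0$
$o{\left(j \right)} = 0$ ($o{\left(j \right)} = \frac{0}{j} = 0$)
$m{\left(D \right)} = D^{4}$ ($m{\left(D \right)} = \left(D^{2} + 0\right)^{2} = \left(D^{2}\right)^{2} = D^{4}$)
$- 5 \left(-2 - 5\right)^{2} m{\left(1 \right)} = - 5 \left(-2 - 5\right)^{2} \cdot 1^{4} = - 5 \left(-7\right)^{2} \cdot 1 = \left(-5\right) 49 \cdot 1 = \left(-245\right) 1 = -245$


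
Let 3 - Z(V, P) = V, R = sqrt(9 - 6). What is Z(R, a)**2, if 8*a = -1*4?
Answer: (3 - sqrt(3))**2 ≈ 1.6077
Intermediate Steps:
R = sqrt(3) ≈ 1.7320
a = -1/2 (a = (-1*4)/8 = (1/8)*(-4) = -1/2 ≈ -0.50000)
Z(V, P) = 3 - V
Z(R, a)**2 = (3 - sqrt(3))**2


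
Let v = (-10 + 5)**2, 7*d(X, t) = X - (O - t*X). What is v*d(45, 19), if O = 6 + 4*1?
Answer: 22250/7 ≈ 3178.6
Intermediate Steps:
O = 10 (O = 6 + 4 = 10)
d(X, t) = -10/7 + X/7 + X*t/7 (d(X, t) = (X - (10 - t*X))/7 = (X - (10 - X*t))/7 = (X + (-10 + X*t))/7 = (-10 + X + X*t)/7 = -10/7 + X/7 + X*t/7)
v = 25 (v = (-5)**2 = 25)
v*d(45, 19) = 25*(-10/7 + (1/7)*45 + (1/7)*45*19) = 25*(-10/7 + 45/7 + 855/7) = 25*(890/7) = 22250/7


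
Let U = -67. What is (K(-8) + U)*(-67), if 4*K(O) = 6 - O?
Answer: 8509/2 ≈ 4254.5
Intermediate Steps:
K(O) = 3/2 - O/4 (K(O) = (6 - O)/4 = 3/2 - O/4)
(K(-8) + U)*(-67) = ((3/2 - ¼*(-8)) - 67)*(-67) = ((3/2 + 2) - 67)*(-67) = (7/2 - 67)*(-67) = -127/2*(-67) = 8509/2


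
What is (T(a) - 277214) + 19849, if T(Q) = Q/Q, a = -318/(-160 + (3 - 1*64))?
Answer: -257364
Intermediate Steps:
a = 318/221 (a = -318/(-160 + (3 - 64)) = -318/(-160 - 61) = -318/(-221) = -318*(-1/221) = 318/221 ≈ 1.4389)
T(Q) = 1
(T(a) - 277214) + 19849 = (1 - 277214) + 19849 = -277213 + 19849 = -257364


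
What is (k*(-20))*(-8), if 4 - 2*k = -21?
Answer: 2000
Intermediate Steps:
k = 25/2 (k = 2 - ½*(-21) = 2 + 21/2 = 25/2 ≈ 12.500)
(k*(-20))*(-8) = ((25/2)*(-20))*(-8) = -250*(-8) = 2000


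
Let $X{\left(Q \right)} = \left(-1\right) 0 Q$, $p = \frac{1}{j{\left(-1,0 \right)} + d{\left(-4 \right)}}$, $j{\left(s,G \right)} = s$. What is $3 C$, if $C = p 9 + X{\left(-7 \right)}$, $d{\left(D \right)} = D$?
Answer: $- \frac{27}{5} \approx -5.4$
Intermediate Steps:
$p = - \frac{1}{5}$ ($p = \frac{1}{-1 - 4} = \frac{1}{-5} = - \frac{1}{5} \approx -0.2$)
$X{\left(Q \right)} = 0$ ($X{\left(Q \right)} = 0 Q = 0$)
$C = - \frac{9}{5}$ ($C = \left(- \frac{1}{5}\right) 9 + 0 = - \frac{9}{5} + 0 = - \frac{9}{5} \approx -1.8$)
$3 C = 3 \left(- \frac{9}{5}\right) = - \frac{27}{5}$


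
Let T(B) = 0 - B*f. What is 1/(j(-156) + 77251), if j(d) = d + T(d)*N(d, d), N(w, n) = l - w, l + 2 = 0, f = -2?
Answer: 1/29047 ≈ 3.4427e-5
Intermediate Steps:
l = -2 (l = -2 + 0 = -2)
N(w, n) = -2 - w
T(B) = 2*B (T(B) = 0 - B*(-2) = 0 - (-2)*B = 0 + 2*B = 2*B)
j(d) = d + 2*d*(-2 - d) (j(d) = d + (2*d)*(-2 - d) = d + 2*d*(-2 - d))
1/(j(-156) + 77251) = 1/(-156*(-3 - 2*(-156)) + 77251) = 1/(-156*(-3 + 312) + 77251) = 1/(-156*309 + 77251) = 1/(-48204 + 77251) = 1/29047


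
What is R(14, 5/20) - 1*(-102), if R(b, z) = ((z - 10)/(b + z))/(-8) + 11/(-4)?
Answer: 15099/152 ≈ 99.336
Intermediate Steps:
R(b, z) = -11/4 - (-10 + z)/(8*(b + z)) (R(b, z) = ((-10 + z)/(b + z))*(-⅛) + 11*(-¼) = ((-10 + z)/(b + z))*(-⅛) - 11/4 = -(-10 + z)/(8*(b + z)) - 11/4 = -11/4 - (-10 + z)/(8*(b + z)))
R(14, 5/20) - 1*(-102) = (10 - 115/20 - 22*14)/(8*(14 + 5/20)) - 1*(-102) = (10 - 115/20 - 308)/(8*(14 + 5*(1/20))) + 102 = (10 - 23*¼ - 308)/(8*(14 + ¼)) + 102 = (10 - 23/4 - 308)/(8*(57/4)) + 102 = (⅛)*(4/57)*(-1215/4) + 102 = -405/152 + 102 = 15099/152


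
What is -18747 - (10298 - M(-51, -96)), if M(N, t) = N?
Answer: -29096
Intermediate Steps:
-18747 - (10298 - M(-51, -96)) = -18747 - (10298 - 1*(-51)) = -18747 - (10298 + 51) = -18747 - 1*10349 = -18747 - 10349 = -29096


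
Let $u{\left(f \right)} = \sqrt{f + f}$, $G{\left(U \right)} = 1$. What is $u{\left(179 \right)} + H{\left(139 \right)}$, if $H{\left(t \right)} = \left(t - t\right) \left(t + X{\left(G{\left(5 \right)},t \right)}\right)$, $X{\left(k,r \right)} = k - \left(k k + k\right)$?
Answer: $\sqrt{358} \approx 18.921$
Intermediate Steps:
$X{\left(k,r \right)} = - k^{2}$ ($X{\left(k,r \right)} = k - \left(k^{2} + k\right) = k - \left(k + k^{2}\right) = - k^{2}$)
$u{\left(f \right)} = \sqrt{2} \sqrt{f}$ ($u{\left(f \right)} = \sqrt{2 f} = \sqrt{2} \sqrt{f}$)
$H{\left(t \right)} = 0$ ($H{\left(t \right)} = \left(t - t\right) \left(t - 1^{2}\right) = 0 \left(t - 1\right) = 0 \left(-1 + t\right) = 0$)
$u{\left(179 \right)} + H{\left(139 \right)} = \sqrt{2} \sqrt{179} + 0 = \sqrt{358} + 0 = \sqrt{358}$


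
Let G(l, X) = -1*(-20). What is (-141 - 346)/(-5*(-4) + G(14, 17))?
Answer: -487/40 ≈ -12.175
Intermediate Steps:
G(l, X) = 20
(-141 - 346)/(-5*(-4) + G(14, 17)) = (-141 - 346)/(-5*(-4) + 20) = -487/(20 + 20) = -487/40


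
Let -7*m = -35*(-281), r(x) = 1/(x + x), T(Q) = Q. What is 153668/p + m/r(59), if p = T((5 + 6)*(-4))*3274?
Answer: -5970799477/36014 ≈ -1.6579e+5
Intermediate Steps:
r(x) = 1/(2*x)
p = -144056 (p = ((5 + 6)*(-4))*3274 = (11*(-4))*3274 = -44*3274 = -144056)
m = -1405 (m = -(-5)*(-281) = -⅐*9835 = -1405)
153668/p + m/r(59) = 153668/(-144056) - 1405/((½)/59) = 153668*(-1/144056) - 1405/((½)*(1/59)) = -38417/36014 - 1405/1/118 = -38417/36014 - 1405*118 = -38417/36014 - 165790 = -5970799477/36014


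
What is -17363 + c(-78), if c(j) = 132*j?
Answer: -27659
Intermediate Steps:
-17363 + c(-78) = -17363 + 132*(-78) = -17363 - 10296 = -27659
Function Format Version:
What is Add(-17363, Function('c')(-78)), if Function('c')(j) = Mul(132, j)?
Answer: -27659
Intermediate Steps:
Add(-17363, Function('c')(-78)) = Add(-17363, Mul(132, -78)) = Add(-17363, -10296) = -27659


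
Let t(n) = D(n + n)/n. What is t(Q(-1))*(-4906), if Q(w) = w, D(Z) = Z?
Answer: -9812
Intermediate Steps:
t(n) = 2 (t(n) = (n + n)/n = (2*n)/n = 2)
t(Q(-1))*(-4906) = 2*(-4906) = -9812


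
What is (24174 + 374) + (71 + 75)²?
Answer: 45864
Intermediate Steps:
(24174 + 374) + (71 + 75)² = 24548 + 146² = 24548 + 21316 = 45864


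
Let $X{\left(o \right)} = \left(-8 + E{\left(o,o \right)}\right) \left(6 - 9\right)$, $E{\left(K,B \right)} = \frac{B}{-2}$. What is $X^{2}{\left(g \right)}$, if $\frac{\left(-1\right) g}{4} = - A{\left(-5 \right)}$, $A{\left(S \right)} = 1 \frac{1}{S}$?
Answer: $\frac{12996}{25} \approx 519.84$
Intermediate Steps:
$A{\left(S \right)} = \frac{1}{S}$
$E{\left(K,B \right)} = - \frac{B}{2}$ ($E{\left(K,B \right)} = B \left(- \frac{1}{2}\right) = - \frac{B}{2}$)
$g = - \frac{4}{5}$ ($g = - 4 \left(- \frac{1}{-5}\right) = - 4 \left(\left(-1\right) \left(- \frac{1}{5}\right)\right) = \left(-4\right) \frac{1}{5} = - \frac{4}{5} \approx -0.8$)
$X{\left(o \right)} = 24 + \frac{3 o}{2}$ ($X{\left(o \right)} = \left(-8 - \frac{o}{2}\right) \left(6 - 9\right) = \left(-8 - \frac{o}{2}\right) \left(-3\right) = 24 + \frac{3 o}{2}$)
$X^{2}{\left(g \right)} = \left(24 + \frac{3}{2} \left(- \frac{4}{5}\right)\right)^{2} = \left(24 - \frac{6}{5}\right)^{2} = \left(\frac{114}{5}\right)^{2} = \frac{12996}{25}$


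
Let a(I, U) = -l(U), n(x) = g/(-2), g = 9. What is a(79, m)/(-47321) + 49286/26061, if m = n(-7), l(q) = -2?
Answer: 2332210684/1233232581 ≈ 1.8911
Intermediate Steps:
n(x) = -9/2 (n(x) = 9/(-2) = 9*(-½) = -9/2)
m = -9/2 ≈ -4.5000
a(I, U) = 2 (a(I, U) = -1*(-2) = 2)
a(79, m)/(-47321) + 49286/26061 = 2/(-47321) + 49286/26061 = 2*(-1/47321) + 49286*(1/26061) = -2/47321 + 49286/26061 = 2332210684/1233232581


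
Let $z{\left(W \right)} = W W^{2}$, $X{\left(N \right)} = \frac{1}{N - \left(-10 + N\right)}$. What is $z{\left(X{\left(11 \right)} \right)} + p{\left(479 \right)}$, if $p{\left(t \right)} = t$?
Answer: $\frac{479001}{1000} \approx 479.0$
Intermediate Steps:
$X{\left(N \right)} = \frac{1}{10}$
$z{\left(W \right)} = W^{3}$
$z{\left(X{\left(11 \right)} \right)} + p{\left(479 \right)} = \left(\frac{1}{10}\right)^{3} + 479 = \frac{1}{1000} + 479 = \frac{479001}{1000}$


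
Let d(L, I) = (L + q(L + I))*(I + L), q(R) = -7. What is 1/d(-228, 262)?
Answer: -1/7990 ≈ -0.00012516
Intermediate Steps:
d(L, I) = (-7 + L)*(I + L) (d(L, I) = (L - 7)*(I + L) = (-7 + L)*(I + L))
1/d(-228, 262) = 1/((-228)**2 - 7*262 - 7*(-228) + 262*(-228)) = 1/(51984 - 1834 + 1596 - 59736) = 1/(-7990) = -1/7990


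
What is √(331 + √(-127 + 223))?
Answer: √(331 + 4*√6) ≈ 18.461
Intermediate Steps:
√(331 + √(-127 + 223)) = √(331 + √96) = √(331 + 4*√6)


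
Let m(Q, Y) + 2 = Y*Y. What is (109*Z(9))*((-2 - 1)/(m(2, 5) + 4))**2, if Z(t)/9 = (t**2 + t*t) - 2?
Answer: 17440/9 ≈ 1937.8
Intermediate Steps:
m(Q, Y) = -2 + Y**2 (m(Q, Y) = -2 + Y*Y = -2 + Y**2)
Z(t) = -18 + 18*t**2 (Z(t) = 9*((t**2 + t*t) - 2) = 9*((t**2 + t**2) - 2) = 9*(2*t**2 - 2) = 9*(-2 + 2*t**2) = -18 + 18*t**2)
(109*Z(9))*((-2 - 1)/(m(2, 5) + 4))**2 = (109*(-18 + 18*9**2))*((-2 - 1)/((-2 + 5**2) + 4))**2 = (109*(-18 + 18*81))*(-3/((-2 + 25) + 4))**2 = (109*(-18 + 1458))*(-3/(23 + 4))**2 = (109*1440)*(-3/27)**2 = 156960*(-3*1/27)**2 = 156960*(-1/9)**2 = 156960*(1/81) = 17440/9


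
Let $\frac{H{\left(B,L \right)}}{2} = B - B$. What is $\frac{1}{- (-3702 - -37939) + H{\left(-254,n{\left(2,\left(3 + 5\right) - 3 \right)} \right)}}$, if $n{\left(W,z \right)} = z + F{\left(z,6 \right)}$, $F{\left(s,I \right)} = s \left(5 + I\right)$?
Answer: $- \frac{1}{34237} \approx -2.9208 \cdot 10^{-5}$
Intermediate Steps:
$n{\left(W,z \right)} = 12 z$ ($n{\left(W,z \right)} = z + z \left(5 + 6\right) = z + z 11 = z + 11 z = 12 z$)
$H{\left(B,L \right)} = 0$ ($H{\left(B,L \right)} = 2 \left(B - B\right) = 2 \cdot 0 = 0$)
$\frac{1}{- (-3702 - -37939) + H{\left(-254,n{\left(2,\left(3 + 5\right) - 3 \right)} \right)}} = \frac{1}{- (-3702 - -37939) + 0} = \frac{1}{- (-3702 + 37939) + 0} = \frac{1}{\left(-1\right) 34237 + 0} = \frac{1}{-34237 + 0} = \frac{1}{-34237} = - \frac{1}{34237}$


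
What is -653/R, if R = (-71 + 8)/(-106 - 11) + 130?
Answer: -8489/1697 ≈ -5.0024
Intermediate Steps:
R = 1697/13 (R = -63/(-117) + 130 = -63*(-1/117) + 130 = 7/13 + 130 = 1697/13 ≈ 130.54)
-653/R = -653/1697/13 = -653*13/1697 = -8489/1697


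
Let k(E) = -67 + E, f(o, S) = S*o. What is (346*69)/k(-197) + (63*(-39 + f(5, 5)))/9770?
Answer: -19456819/214940 ≈ -90.522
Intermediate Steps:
(346*69)/k(-197) + (63*(-39 + f(5, 5)))/9770 = (346*69)/(-67 - 197) + (63*(-39 + 5*5))/9770 = 23874/(-264) + (63*(-39 + 25))*(1/9770) = 23874*(-1/264) + (63*(-14))*(1/9770) = -3979/44 - 882*1/9770 = -3979/44 - 441/4885 = -19456819/214940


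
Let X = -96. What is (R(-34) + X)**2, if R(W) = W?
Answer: 16900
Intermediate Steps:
(R(-34) + X)**2 = (-34 - 96)**2 = (-130)**2 = 16900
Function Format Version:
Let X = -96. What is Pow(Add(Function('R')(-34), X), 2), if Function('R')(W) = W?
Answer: 16900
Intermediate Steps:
Pow(Add(Function('R')(-34), X), 2) = Pow(Add(-34, -96), 2) = Pow(-130, 2) = 16900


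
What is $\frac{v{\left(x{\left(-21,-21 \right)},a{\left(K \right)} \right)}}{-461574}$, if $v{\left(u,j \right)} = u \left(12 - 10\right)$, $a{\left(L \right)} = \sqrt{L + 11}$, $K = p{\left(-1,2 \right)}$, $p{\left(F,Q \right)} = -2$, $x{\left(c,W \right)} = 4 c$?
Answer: $\frac{28}{76929} \approx 0.00036397$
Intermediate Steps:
$K = -2$
$a{\left(L \right)} = \sqrt{11 + L}$
$v{\left(u,j \right)} = 2 u$ ($v{\left(u,j \right)} = u 2 = 2 u$)
$\frac{v{\left(x{\left(-21,-21 \right)},a{\left(K \right)} \right)}}{-461574} = \frac{2 \cdot 4 \left(-21\right)}{-461574} = 2 \left(-84\right) \left(- \frac{1}{461574}\right) = \left(-168\right) \left(- \frac{1}{461574}\right) = \frac{28}{76929}$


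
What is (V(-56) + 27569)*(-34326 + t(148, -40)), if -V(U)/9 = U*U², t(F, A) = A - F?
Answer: -55502412082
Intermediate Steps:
V(U) = -9*U³ (V(U) = -9*U*U² = -9*U³)
(V(-56) + 27569)*(-34326 + t(148, -40)) = (-9*(-56)³ + 27569)*(-34326 + (-40 - 1*148)) = (-9*(-175616) + 27569)*(-34326 + (-40 - 148)) = (1580544 + 27569)*(-34326 - 188) = 1608113*(-34514) = -55502412082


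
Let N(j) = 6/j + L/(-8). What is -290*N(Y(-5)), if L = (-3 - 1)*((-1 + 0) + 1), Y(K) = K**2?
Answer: -348/5 ≈ -69.600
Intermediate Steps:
L = 0 (L = -4*(-1 + 1) = -4*0 = 0)
N(j) = 6/j (N(j) = 6/j + 0/(-8) = 6/j + 0*(-1/8) = 6/j + 0 = 6/j)
-290*N(Y(-5)) = -1740/((-5)**2) = -1740/25 = -290*6/25 = -348/5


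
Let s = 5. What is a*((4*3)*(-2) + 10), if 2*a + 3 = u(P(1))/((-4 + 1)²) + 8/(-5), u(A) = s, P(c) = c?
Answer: 1274/45 ≈ 28.311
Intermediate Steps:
u(A) = 5
a = -91/45 (a = -3/2 + (5/((-4 + 1)²) + 8/(-5))/2 = -3/2 + (5/((-3)²) + 8*(-⅕))/2 = -3/2 + (5/9 - 8/5)/2 = -3/2 + (½)*(-47/45) = -3/2 - 47/90 = -91/45 ≈ -2.0222)
a*((4*3)*(-2) + 10) = -91*((4*3)*(-2) + 10)/45 = -91*(12*(-2) + 10)/45 = -91*(-24 + 10)/45 = -91/45*(-14) = 1274/45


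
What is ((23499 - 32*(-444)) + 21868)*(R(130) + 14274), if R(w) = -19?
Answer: 849241625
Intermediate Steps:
((23499 - 32*(-444)) + 21868)*(R(130) + 14274) = ((23499 - 32*(-444)) + 21868)*(-19 + 14274) = ((23499 - 1*(-14208)) + 21868)*14255 = ((23499 + 14208) + 21868)*14255 = (37707 + 21868)*14255 = 59575*14255 = 849241625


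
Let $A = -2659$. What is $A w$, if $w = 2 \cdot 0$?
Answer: $0$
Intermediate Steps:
$w = 0$
$A w = \left(-2659\right) 0 = 0$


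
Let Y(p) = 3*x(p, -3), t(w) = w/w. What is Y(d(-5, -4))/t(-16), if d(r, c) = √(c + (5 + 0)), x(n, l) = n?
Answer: 3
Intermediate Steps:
t(w) = 1
d(r, c) = √(5 + c) (d(r, c) = √(c + 5) = √(5 + c))
Y(p) = 3*p
Y(d(-5, -4))/t(-16) = (3*√(5 - 4))/1 = (3*√1)*1 = (3*1)*1 = 3*1 = 3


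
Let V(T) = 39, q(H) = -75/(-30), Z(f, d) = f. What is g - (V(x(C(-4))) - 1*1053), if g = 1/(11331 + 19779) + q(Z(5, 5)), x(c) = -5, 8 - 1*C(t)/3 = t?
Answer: 15811658/15555 ≈ 1016.5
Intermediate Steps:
C(t) = 24 - 3*t
q(H) = 5/2 (q(H) = -75*(-1/30) = 5/2)
g = 38888/15555 (g = 1/(11331 + 19779) + 5/2 = 1/31110 + 5/2 = 38888/15555 ≈ 2.5000)
g - (V(x(C(-4))) - 1*1053) = 38888/15555 - (39 - 1*1053) = 38888/15555 - (39 - 1053) = 38888/15555 - 1*(-1014) = 38888/15555 + 1014 = 15811658/15555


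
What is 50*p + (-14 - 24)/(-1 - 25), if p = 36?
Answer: 23419/13 ≈ 1801.5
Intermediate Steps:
50*p + (-14 - 24)/(-1 - 25) = 50*36 + (-14 - 24)/(-1 - 25) = 1800 - 38/(-26) = 1800 - 38*(-1/26) = 1800 + 19/13 = 23419/13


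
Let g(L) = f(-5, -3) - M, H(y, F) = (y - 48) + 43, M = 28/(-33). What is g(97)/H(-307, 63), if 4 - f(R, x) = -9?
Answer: -457/10296 ≈ -0.044386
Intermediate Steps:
f(R, x) = 13 (f(R, x) = 4 - 1*(-9) = 4 + 9 = 13)
M = -28/33 (M = 28*(-1/33) = -28/33 ≈ -0.84848)
H(y, F) = -5 + y (H(y, F) = (-48 + y) + 43 = -5 + y)
g(L) = 457/33 (g(L) = 13 - 1*(-28/33) = 13 + 28/33 = 457/33)
g(97)/H(-307, 63) = 457/(33*(-5 - 307)) = (457/33)/(-312) = (457/33)*(-1/312) = -457/10296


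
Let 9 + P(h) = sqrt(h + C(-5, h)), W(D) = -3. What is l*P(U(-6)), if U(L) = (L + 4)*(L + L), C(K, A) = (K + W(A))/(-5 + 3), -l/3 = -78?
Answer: -2106 + 468*sqrt(7) ≈ -867.79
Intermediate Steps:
l = 234 (l = -3*(-78) = 234)
C(K, A) = 3/2 - K/2 (C(K, A) = (K - 3)/(-5 + 3) = (-3 + K)/(-2) = (-3 + K)*(-1/2) = 3/2 - K/2)
U(L) = 2*L*(4 + L) (U(L) = (4 + L)*(2*L) = 2*L*(4 + L))
P(h) = -9 + sqrt(4 + h) (P(h) = -9 + sqrt(h + (3/2 - 1/2*(-5))) = -9 + sqrt(h + (3/2 + 5/2)) = -9 + sqrt(h + 4) = -9 + sqrt(4 + h))
l*P(U(-6)) = 234*(-9 + sqrt(4 + 2*(-6)*(4 - 6))) = 234*(-9 + sqrt(4 + 2*(-6)*(-2))) = 234*(-9 + sqrt(4 + 24)) = 234*(-9 + sqrt(28)) = 234*(-9 + 2*sqrt(7)) = -2106 + 468*sqrt(7)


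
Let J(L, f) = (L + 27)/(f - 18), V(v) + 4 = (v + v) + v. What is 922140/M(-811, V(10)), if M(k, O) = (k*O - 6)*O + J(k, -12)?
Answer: -3458025/2056372 ≈ -1.6816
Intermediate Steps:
V(v) = -4 + 3*v (V(v) = -4 + ((v + v) + v) = -4 + (2*v + v) = -4 + 3*v)
J(L, f) = (27 + L)/(-18 + f)
M(k, O) = -9/10 - k/30 + O*(-6 + O*k) (M(k, O) = (k*O - 6)*O + (27 + k)/(-18 - 12) = (O*k - 6)*O + (27 + k)/(-30) = (-6 + O*k)*O - (27 + k)/30 = O*(-6 + O*k) + (-9/10 - k/30) = -9/10 - k/30 + O*(-6 + O*k))
922140/M(-811, V(10)) = 922140/(-9/10 - 6*(-4 + 3*10) - 1/30*(-811) - 811*(-4 + 3*10)**2) = 922140/(-9/10 - 6*(-4 + 30) + 811/30 - 811*(-4 + 30)**2) = 922140/(-9/10 - 6*26 + 811/30 - 811*26**2) = 922140/(-9/10 - 156 + 811/30 - 811*676) = 922140/(-9/10 - 156 + 811/30 - 548236) = 922140/(-8225488/15) = 922140*(-15/8225488) = -3458025/2056372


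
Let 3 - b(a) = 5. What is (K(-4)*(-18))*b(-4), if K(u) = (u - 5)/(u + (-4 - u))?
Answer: 81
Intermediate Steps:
b(a) = -2 (b(a) = 3 - 1*5 = 3 - 5 = -2)
K(u) = 5/4 - u/4 (K(u) = (-5 + u)/(-4) = (-5 + u)*(-¼) = 5/4 - u/4)
(K(-4)*(-18))*b(-4) = ((5/4 - ¼*(-4))*(-18))*(-2) = ((5/4 + 1)*(-18))*(-2) = ((9/4)*(-18))*(-2) = -81/2*(-2) = 81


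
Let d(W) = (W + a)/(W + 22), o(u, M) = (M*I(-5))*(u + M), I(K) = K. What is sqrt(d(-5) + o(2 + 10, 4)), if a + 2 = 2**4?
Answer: I*sqrt(92327)/17 ≈ 17.874*I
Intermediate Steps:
o(u, M) = -5*M*(M + u) (o(u, M) = (M*(-5))*(u + M) = (-5*M)*(M + u) = -5*M*(M + u))
a = 14 (a = -2 + 2**4 = -2 + 16 = 14)
d(W) = (14 + W)/(22 + W) (d(W) = (W + 14)/(W + 22) = (14 + W)/(22 + W))
sqrt(d(-5) + o(2 + 10, 4)) = sqrt((14 - 5)/(22 - 5) - 5*4*(4 + (2 + 10))) = sqrt(9/17 - 5*4*(4 + 12)) = sqrt((1/17)*9 - 5*4*16) = sqrt(9/17 - 320) = sqrt(-5431/17) = I*sqrt(92327)/17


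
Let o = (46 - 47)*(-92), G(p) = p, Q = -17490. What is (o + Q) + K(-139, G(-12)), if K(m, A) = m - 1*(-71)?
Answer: -17466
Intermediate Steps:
K(m, A) = 71 + m (K(m, A) = m + 71 = 71 + m)
o = 92 (o = -1*(-92) = 92)
(o + Q) + K(-139, G(-12)) = (92 - 17490) + (71 - 139) = -17398 - 68 = -17466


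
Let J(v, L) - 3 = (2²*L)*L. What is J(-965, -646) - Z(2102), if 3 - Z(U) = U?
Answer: 1671366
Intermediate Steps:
Z(U) = 3 - U
J(v, L) = 3 + 4*L² (J(v, L) = 3 + (2²*L)*L = 3 + (4*L)*L = 3 + 4*L²)
J(-965, -646) - Z(2102) = (3 + 4*(-646)²) - (3 - 1*2102) = (3 + 4*417316) - (3 - 2102) = (3 + 1669264) - 1*(-2099) = 1669267 + 2099 = 1671366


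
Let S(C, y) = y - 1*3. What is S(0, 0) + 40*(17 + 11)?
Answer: 1117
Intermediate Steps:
S(C, y) = -3 + y (S(C, y) = y - 3 = -3 + y)
S(0, 0) + 40*(17 + 11) = (-3 + 0) + 40*(17 + 11) = -3 + 40*28 = -3 + 1120 = 1117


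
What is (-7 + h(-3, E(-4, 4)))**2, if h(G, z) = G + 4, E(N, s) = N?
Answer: 36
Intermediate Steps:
h(G, z) = 4 + G
(-7 + h(-3, E(-4, 4)))**2 = (-7 + (4 - 3))**2 = (-7 + 1)**2 = (-6)**2 = 36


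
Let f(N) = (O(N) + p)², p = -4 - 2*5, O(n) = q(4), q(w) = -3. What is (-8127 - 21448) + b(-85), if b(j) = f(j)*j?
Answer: -54140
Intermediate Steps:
O(n) = -3
p = -14 (p = -4 - 10 = -14)
f(N) = 289 (f(N) = (-3 - 14)² = (-17)² = 289)
b(j) = 289*j
(-8127 - 21448) + b(-85) = (-8127 - 21448) + 289*(-85) = -29575 - 24565 = -54140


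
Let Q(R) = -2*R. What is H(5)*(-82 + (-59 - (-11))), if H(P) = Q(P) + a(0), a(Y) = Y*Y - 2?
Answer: 1560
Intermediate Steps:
a(Y) = -2 + Y² (a(Y) = Y² - 2 = -2 + Y²)
H(P) = -2 - 2*P (H(P) = -2*P + (-2 + 0²) = -2*P + (-2 + 0) = -2*P - 2 = -2 - 2*P)
H(5)*(-82 + (-59 - (-11))) = (-2 - 2*5)*(-82 + (-59 - (-11))) = (-2 - 10)*(-82 + (-59 - 1*(-11))) = -12*(-82 + (-59 + 11)) = -12*(-82 - 48) = -12*(-130) = 1560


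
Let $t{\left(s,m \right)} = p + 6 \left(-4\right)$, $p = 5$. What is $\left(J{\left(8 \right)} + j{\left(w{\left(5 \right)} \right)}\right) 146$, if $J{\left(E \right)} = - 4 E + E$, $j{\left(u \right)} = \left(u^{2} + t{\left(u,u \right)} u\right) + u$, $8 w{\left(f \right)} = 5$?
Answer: $- \frac{162863}{32} \approx -5089.5$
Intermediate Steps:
$t{\left(s,m \right)} = -19$ ($t{\left(s,m \right)} = 5 + 6 \left(-4\right) = 5 - 24 = -19$)
$w{\left(f \right)} = \frac{5}{8}$ ($w{\left(f \right)} = \frac{1}{8} \cdot 5 = \frac{5}{8}$)
$j{\left(u \right)} = u^{2} - 18 u$ ($j{\left(u \right)} = \left(u^{2} - 19 u\right) + u = u^{2} - 18 u$)
$J{\left(E \right)} = - 3 E$
$\left(J{\left(8 \right)} + j{\left(w{\left(5 \right)} \right)}\right) 146 = \left(\left(-3\right) 8 + \frac{5 \left(-18 + \frac{5}{8}\right)}{8}\right) 146 = \left(-24 + \frac{5}{8} \left(- \frac{139}{8}\right)\right) 146 = \left(-24 - \frac{695}{64}\right) 146 = \left(- \frac{2231}{64}\right) 146 = - \frac{162863}{32}$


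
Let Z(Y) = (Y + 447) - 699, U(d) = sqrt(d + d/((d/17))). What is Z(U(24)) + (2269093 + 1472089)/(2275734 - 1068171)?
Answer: -300564694/1207563 + sqrt(41) ≈ -242.50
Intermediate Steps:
U(d) = sqrt(17 + d) (U(d) = sqrt(d + d/((d*(1/17)))) = sqrt(d + d/((d/17))) = sqrt(d + d*(17/d)) = sqrt(d + 17) = sqrt(17 + d))
Z(Y) = -252 + Y (Z(Y) = (447 + Y) - 699 = -252 + Y)
Z(U(24)) + (2269093 + 1472089)/(2275734 - 1068171) = (-252 + sqrt(17 + 24)) + (2269093 + 1472089)/(2275734 - 1068171) = (-252 + sqrt(41)) + 3741182/1207563 = -300564694/1207563 + sqrt(41)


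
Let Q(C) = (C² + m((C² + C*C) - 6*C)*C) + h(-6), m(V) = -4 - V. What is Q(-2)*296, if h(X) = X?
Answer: 13616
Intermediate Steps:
Q(C) = -6 + C² + C*(-4 - 2*C² + 6*C) (Q(C) = (C² + (-4 - ((C² + C*C) - 6*C))*C) - 6 = (C² + (-4 - ((C² + C²) - 6*C))*C) - 6 = (C² + (-4 - (2*C² - 6*C))*C) - 6 = (C² + (-4 - (-6*C + 2*C²))*C) - 6 = (C² + (-4 + (-2*C² + 6*C))*C) - 6 = (C² + (-4 - 2*C² + 6*C)*C) - 6 = (C² + C*(-4 - 2*C² + 6*C)) - 6 = -6 + C² + C*(-4 - 2*C² + 6*C))
Q(-2)*296 = (-6 + (-2)² - 2*(-2)*(2 - 2*(-3 - 2)))*296 = (-6 + 4 - 2*(-2)*(2 - 2*(-5)))*296 = (-6 + 4 - 2*(-2)*(2 + 10))*296 = (-6 + 4 - 2*(-2)*12)*296 = (-6 + 4 + 48)*296 = 46*296 = 13616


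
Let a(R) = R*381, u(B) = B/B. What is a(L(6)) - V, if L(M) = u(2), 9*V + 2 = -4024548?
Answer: 4027979/9 ≈ 4.4755e+5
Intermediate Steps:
V = -4024550/9 (V = -2/9 + (⅑)*(-4024548) = -2/9 - 447172 = -4024550/9 ≈ -4.4717e+5)
u(B) = 1
L(M) = 1
a(R) = 381*R
a(L(6)) - V = 381*1 - 1*(-4024550/9) = 381 + 4024550/9 = 4027979/9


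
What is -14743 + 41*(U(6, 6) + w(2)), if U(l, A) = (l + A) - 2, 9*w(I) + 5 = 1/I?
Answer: -28707/2 ≈ -14354.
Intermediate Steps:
w(I) = -5/9 + 1/(9*I)
U(l, A) = -2 + A + l (U(l, A) = (A + l) - 2 = -2 + A + l)
-14743 + 41*(U(6, 6) + w(2)) = -14743 + 41*((-2 + 6 + 6) + (⅑)*(1 - 5*2)/2) = -14743 + 41*(10 + (⅑)*(½)*(1 - 10)) = -14743 + 41*(10 + (⅑)*(½)*(-9)) = -14743 + 41*(10 - ½) = -14743 + 41*(19/2) = -14743 + 779/2 = -28707/2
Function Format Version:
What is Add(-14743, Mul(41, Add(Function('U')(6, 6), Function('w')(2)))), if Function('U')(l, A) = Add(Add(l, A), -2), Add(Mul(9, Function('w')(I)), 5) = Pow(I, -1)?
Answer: Rational(-28707, 2) ≈ -14354.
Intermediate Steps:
Function('w')(I) = Add(Rational(-5, 9), Mul(Rational(1, 9), Pow(I, -1)))
Function('U')(l, A) = Add(-2, A, l) (Function('U')(l, A) = Add(Add(A, l), -2) = Add(-2, A, l))
Add(-14743, Mul(41, Add(Function('U')(6, 6), Function('w')(2)))) = Add(-14743, Mul(41, Add(Add(-2, 6, 6), Mul(Rational(1, 9), Pow(2, -1), Add(1, Mul(-5, 2)))))) = Add(-14743, Mul(41, Add(10, Mul(Rational(1, 9), Rational(1, 2), Add(1, -10))))) = Add(-14743, Mul(41, Add(10, Mul(Rational(1, 9), Rational(1, 2), -9)))) = Add(-14743, Mul(41, Add(10, Rational(-1, 2)))) = Add(-14743, Mul(41, Rational(19, 2))) = Add(-14743, Rational(779, 2)) = Rational(-28707, 2)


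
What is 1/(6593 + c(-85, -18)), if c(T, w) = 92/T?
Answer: 85/560313 ≈ 0.00015170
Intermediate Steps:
1/(6593 + c(-85, -18)) = 1/(6593 + 92/(-85)) = 1/(6593 + 92*(-1/85)) = 1/(6593 - 92/85) = 1/(560313/85) = 85/560313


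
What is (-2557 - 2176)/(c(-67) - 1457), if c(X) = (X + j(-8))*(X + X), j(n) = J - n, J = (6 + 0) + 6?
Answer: -4733/4841 ≈ -0.97769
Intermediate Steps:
J = 12 (J = 6 + 6 = 12)
j(n) = 12 - n
c(X) = 2*X*(20 + X) (c(X) = (X + (12 - 1*(-8)))*(X + X) = (X + (12 + 8))*(2*X) = (X + 20)*(2*X) = (20 + X)*(2*X) = 2*X*(20 + X))
(-2557 - 2176)/(c(-67) - 1457) = (-2557 - 2176)/(2*(-67)*(20 - 67) - 1457) = -4733/(2*(-67)*(-47) - 1457) = -4733/(6298 - 1457) = -4733/4841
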